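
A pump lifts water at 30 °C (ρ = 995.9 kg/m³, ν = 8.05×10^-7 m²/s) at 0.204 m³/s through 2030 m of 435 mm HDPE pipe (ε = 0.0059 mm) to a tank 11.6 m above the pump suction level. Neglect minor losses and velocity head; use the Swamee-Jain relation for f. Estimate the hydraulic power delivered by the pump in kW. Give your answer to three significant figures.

P_hyd ≈ 34.3 kW

V = 4Q/(πD²) = 1.373 m/s; Re = 7.42×10^5; ε/D = 1.36×10^-5; f = 0.01249
h_f = f(L/D)V²/2g = 5.597 m
Total head H = z + h_f = 11.6 + 5.597 = 17.20 m
P_hyd = ρgQH = 995.9·9.81·0.204·17.20 = 34.27 kW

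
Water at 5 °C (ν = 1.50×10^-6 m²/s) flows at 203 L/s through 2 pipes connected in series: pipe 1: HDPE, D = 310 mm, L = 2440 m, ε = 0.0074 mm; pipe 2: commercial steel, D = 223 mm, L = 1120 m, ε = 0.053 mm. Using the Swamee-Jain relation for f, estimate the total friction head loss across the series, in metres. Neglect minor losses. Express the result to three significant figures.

Pipe 1: V = 2.690 m/s, Re = 5.56×10^5, ε/D = 2.39×10^-5, f = 0.01324, h_1 = f(L/D)V²/2g = 38.43 m
Pipe 2: V = 5.198 m/s, Re = 7.73×10^5, ε/D = 2.38×10^-4, f = 0.01538, h_2 = f(L/D)V²/2g = 106.4 m
Series → Q common, losses add: H = Σh = 144.8 m

H ≈ 145 m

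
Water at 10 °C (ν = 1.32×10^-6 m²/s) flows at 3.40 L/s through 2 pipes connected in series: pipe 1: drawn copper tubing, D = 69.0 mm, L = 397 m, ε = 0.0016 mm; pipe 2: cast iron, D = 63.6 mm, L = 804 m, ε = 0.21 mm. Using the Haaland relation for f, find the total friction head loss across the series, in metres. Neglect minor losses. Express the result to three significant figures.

H ≈ 26.5 m

Pipe 1: V = 0.9093 m/s, Re = 4.75×10^4, ε/D = 2.32×10^-5, f = 0.02101, h_1 = f(L/D)V²/2g = 5.093 m
Pipe 2: V = 1.070 m/s, Re = 5.16×10^4, ε/D = 0.00330, f = 0.02899, h_2 = f(L/D)V²/2g = 21.40 m
Series → Q common, losses add: H = Σh = 26.49 m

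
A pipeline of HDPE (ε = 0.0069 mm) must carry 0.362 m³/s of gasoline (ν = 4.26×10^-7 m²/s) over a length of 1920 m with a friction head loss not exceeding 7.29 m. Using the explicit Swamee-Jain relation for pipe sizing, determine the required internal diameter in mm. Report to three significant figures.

D ≈ 500 mm

Swamee-Jain (Type III): D = 0.66·[ε^1.25·(LQ²/(gh_f))^4.75 + ν·Q^9.4·(L/(gh_f))^5.2]^0.04
LQ²/(gh_f) = 3.518; L/(gh_f) = 26.85
Term 1 = ε^1.25·(…)^4.75 = 1.39×10^-4; Term 2 = ν·Q^9.4·(…)^5.2 = 8.16×10^-4
D = 0.66·(1.39×10^-4 + 8.16×10^-4)^0.04 = 0.4997 m = 500 mm
Check: V = 1.85 m/s, Re = 2.17×10^6, f = 0.01076, h_f = 7.18 m ≈ 7.29 m ✓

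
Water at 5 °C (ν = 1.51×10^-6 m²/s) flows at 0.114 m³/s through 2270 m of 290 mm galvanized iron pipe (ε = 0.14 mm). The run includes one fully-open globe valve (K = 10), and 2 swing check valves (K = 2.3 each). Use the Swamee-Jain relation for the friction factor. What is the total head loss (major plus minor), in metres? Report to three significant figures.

V = 4Q/(πD²) = 1.726 m/s; V²/2g = 0.1518 m
Re = 3.31×10^5, ε/D = 4.83×10^-4 → f = 0.01810 (Swamee-Jain)
Major: h_f = f(L/D)·V²/2g = 0.01810·7828·0.1518 = 21.51 m
Minor: ΣK = 14.6; h_m = ΣK·V²/2g = 2.217 m
Total H_L = 21.51 + 2.217 = 23.73 m

H_L ≈ 23.7 m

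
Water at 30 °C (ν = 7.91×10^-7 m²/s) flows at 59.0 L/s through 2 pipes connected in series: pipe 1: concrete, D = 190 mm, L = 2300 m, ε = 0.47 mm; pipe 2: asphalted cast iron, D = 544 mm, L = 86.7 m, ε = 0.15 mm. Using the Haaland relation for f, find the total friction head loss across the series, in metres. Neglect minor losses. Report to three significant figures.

H ≈ 67.2 m

Pipe 1: V = 2.081 m/s, Re = 5.00×10^5, ε/D = 0.00247, f = 0.02513, h_1 = f(L/D)V²/2g = 67.14 m
Pipe 2: V = 0.2538 m/s, Re = 1.75×10^5, ε/D = 2.76×10^-4, f = 0.01765, h_2 = f(L/D)V²/2g = 0.009236 m
Series → Q common, losses add: H = Σh = 67.15 m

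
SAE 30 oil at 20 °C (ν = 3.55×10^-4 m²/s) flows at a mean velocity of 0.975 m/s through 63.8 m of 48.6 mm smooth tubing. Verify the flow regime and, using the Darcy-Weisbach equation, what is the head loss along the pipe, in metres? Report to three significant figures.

h_f ≈ 30.5 m

Re = VD/ν = 0.975·0.04860/3.55×10^-4 = 133 → laminar (Re < 2300)
f = 64/Re = 0.4795
h_f = f(L/D)V²/(2g) = 0.4795·(63.8/0.04860)·0.975²/(2·9.81) = 30.50 m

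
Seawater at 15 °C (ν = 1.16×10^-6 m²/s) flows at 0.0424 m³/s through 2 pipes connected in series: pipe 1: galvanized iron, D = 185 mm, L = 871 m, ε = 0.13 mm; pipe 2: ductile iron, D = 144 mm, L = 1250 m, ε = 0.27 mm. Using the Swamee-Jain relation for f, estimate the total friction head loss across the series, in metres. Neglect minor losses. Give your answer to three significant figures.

Pipe 1: V = 1.577 m/s, Re = 2.52×10^5, ε/D = 7.03×10^-4, f = 0.01961, h_1 = f(L/D)V²/2g = 11.71 m
Pipe 2: V = 2.603 m/s, Re = 3.23×10^5, ε/D = 0.00188, f = 0.02375, h_2 = f(L/D)V²/2g = 71.23 m
Series → Q common, losses add: H = Σh = 82.94 m

H ≈ 82.9 m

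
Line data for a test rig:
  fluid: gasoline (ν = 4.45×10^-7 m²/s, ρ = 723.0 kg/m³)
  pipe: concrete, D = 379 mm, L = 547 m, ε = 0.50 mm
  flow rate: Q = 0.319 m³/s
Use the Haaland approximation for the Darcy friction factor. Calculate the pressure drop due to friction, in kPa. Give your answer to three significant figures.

Δp ≈ 88.3 kPa

V = 4Q/(πD²) = 4·0.319/(π·0.379²) = 2.828 m/s
Re = VD/ν = 2.828·0.379/4.45×10^-7 = 2.41×10^6 → turbulent
ε/D = 0.50/379 = 0.00132
Haaland: f = 0.02116
h_f = f(L/D)V²/(2g) = 0.02116·(547/0.379)·2.828²/(2·9.81) = 12.45 m
Δp = ρg·h_f = 723.0·9.81·12.45 = 88.29 kPa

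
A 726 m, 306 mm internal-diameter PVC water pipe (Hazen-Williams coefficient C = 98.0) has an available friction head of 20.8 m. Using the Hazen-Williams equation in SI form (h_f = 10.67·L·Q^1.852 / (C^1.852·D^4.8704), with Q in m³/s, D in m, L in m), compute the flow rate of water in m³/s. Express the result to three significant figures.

Q ≈ 0.178 m³/s

Rearranging: Q = [h_f·C^1.852·D^4.8704 / (10.67·L)]^(1/1.852)
Q = [20.8·98.0^1.852·0.306^4.8704 / (10.67·726)]^0.540 = 0.1780 m³/s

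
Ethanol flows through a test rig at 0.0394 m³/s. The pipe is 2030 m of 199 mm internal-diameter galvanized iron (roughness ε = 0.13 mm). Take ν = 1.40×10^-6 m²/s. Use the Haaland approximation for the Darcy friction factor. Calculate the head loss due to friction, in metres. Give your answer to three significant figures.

V = 4Q/(πD²) = 4·0.0394/(π·0.199²) = 1.267 m/s
Re = VD/ν = 1.267·0.199/1.40×10^-6 = 1.80×10^5 → turbulent
ε/D = 0.13/199 = 6.53×10^-4
Haaland: f = 0.01956
h_f = f(L/D)V²/(2g) = 0.01956·(2030/0.199)·1.267²/(2·9.81) = 16.32 m

h_f ≈ 16.3 m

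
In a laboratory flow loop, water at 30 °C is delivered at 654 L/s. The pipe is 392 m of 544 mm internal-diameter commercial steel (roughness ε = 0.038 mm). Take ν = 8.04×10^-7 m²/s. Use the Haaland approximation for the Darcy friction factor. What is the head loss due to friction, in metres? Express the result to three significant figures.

V = 4Q/(πD²) = 4·0.654/(π·0.544²) = 2.814 m/s
Re = VD/ν = 2.814·0.544/8.04×10^-7 = 1.90×10^6 → turbulent
ε/D = 0.038/544 = 6.99×10^-5
Haaland: f = 0.01220
h_f = f(L/D)V²/(2g) = 0.01220·(392/0.544)·2.814²/(2·9.81) = 3.547 m

h_f ≈ 3.55 m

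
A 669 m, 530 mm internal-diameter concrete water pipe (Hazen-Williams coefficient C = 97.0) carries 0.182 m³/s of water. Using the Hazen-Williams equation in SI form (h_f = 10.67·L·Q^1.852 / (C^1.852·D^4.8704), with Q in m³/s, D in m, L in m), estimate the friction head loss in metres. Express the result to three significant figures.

h_f ≈ 1.40 m

h_f = 10.67·669·0.182^1.852 / (97.0^1.852·0.530^4.8704) = 1.402 m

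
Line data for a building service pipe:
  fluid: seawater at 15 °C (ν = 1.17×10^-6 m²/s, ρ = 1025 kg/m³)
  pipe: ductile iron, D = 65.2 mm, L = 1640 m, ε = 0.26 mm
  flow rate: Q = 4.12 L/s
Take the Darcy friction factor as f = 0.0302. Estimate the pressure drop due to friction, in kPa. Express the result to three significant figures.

V = 4Q/(πD²) = 4·0.00412/(π·0.0652²) = 1.234 m/s
h_f = f(L/D)V²/(2g) = 0.03020·(1640/0.0652)·1.234²/(2·9.81) = 58.96 m
Δp = ρg·h_f = 1025·9.81·58.96 = 592.8 kPa

Δp ≈ 593 kPa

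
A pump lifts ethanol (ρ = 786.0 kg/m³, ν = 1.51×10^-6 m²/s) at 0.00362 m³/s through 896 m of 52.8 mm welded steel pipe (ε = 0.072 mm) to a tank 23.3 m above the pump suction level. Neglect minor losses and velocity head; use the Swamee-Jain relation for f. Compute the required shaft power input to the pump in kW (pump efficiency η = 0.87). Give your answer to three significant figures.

P_shaft ≈ 2.63 kW

V = 4Q/(πD²) = 1.653 m/s; Re = 5.78×10^4; ε/D = 0.00136; f = 0.02477
h_f = f(L/D)V²/2g = 58.57 m
Total head H = z + h_f = 23.3 + 58.57 = 81.87 m
P_hyd = ρgQH = 786.0·9.81·0.00362·81.87 = 2.285 kW
P_shaft = P_hyd/η = 2.285/0.87 = 2.627 kW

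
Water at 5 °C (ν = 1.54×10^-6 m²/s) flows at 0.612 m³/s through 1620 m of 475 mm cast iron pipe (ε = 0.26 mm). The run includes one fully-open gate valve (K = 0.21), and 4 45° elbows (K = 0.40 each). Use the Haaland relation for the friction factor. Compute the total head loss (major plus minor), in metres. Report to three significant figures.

H_L ≈ 37.3 m

V = 4Q/(πD²) = 3.454 m/s; V²/2g = 0.6079 m
Re = 1.07×10^6, ε/D = 5.47×10^-4 → f = 0.01747 (Haaland)
Major: h_f = f(L/D)·V²/2g = 0.01747·3411·0.6079 = 36.21 m
Minor: ΣK = 1.81; h_m = ΣK·V²/2g = 1.100 m
Total H_L = 36.21 + 1.100 = 37.31 m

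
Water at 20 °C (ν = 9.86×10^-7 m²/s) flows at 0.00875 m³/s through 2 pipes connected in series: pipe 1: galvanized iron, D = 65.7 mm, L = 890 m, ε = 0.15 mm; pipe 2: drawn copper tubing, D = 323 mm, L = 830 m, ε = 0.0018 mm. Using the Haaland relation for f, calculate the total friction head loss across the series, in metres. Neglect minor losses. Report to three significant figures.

H ≈ 116 m

Pipe 1: V = 2.581 m/s, Re = 1.72×10^5, ε/D = 0.00228, f = 0.02515, h_1 = f(L/D)V²/2g = 115.7 m
Pipe 2: V = 0.1068 m/s, Re = 3.50×10^4, ε/D = 5.57×10^-6, f = 0.02249, h_2 = f(L/D)V²/2g = 0.03359 m
Series → Q common, losses add: H = Σh = 115.7 m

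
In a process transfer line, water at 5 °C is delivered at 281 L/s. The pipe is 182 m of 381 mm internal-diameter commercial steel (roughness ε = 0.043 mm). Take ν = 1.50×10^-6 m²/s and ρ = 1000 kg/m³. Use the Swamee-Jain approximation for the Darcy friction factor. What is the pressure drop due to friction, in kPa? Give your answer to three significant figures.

Δp ≈ 20.7 kPa

V = 4Q/(πD²) = 4·0.281/(π·0.381²) = 2.465 m/s
Re = VD/ν = 2.465·0.381/1.50×10^-6 = 6.26×10^5 → turbulent
ε/D = 0.043/381 = 1.13×10^-4
Swamee-Jain: f = 0.01428
h_f = f(L/D)V²/(2g) = 0.01428·(182/0.381)·2.465²/(2·9.81) = 2.111 m
Δp = ρg·h_f = 1000·9.81·2.111 = 20.71 kPa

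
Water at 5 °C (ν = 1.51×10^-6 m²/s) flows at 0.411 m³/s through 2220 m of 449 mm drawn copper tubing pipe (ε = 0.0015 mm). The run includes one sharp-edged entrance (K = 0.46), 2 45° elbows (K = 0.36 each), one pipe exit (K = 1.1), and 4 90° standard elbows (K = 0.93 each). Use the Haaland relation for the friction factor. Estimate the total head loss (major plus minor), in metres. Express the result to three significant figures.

H_L ≈ 22.7 m

V = 4Q/(πD²) = 2.596 m/s; V²/2g = 0.3434 m
Re = 7.72×10^5, ε/D = 3.34×10^-6 → f = 0.01215 (Haaland)
Major: h_f = f(L/D)·V²/2g = 0.01215·4944·0.3434 = 20.64 m
Minor: ΣK = 6.00; h_m = ΣK·V²/2g = 2.060 m
Total H_L = 20.64 + 2.060 = 22.70 m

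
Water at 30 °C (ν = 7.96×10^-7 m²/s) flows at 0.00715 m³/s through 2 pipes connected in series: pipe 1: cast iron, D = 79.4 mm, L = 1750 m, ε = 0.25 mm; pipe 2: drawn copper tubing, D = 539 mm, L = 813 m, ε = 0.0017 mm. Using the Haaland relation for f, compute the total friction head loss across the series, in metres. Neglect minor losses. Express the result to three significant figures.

H ≈ 64.1 m

Pipe 1: V = 1.444 m/s, Re = 1.44×10^5, ε/D = 0.00315, f = 0.02738, h_1 = f(L/D)V²/2g = 64.13 m
Pipe 2: V = 0.03134 m/s, Re = 2.12×10^4, ε/D = 3.15×10^-6, f = 0.02537, h_2 = f(L/D)V²/2g = 0.001915 m
Series → Q common, losses add: H = Σh = 64.13 m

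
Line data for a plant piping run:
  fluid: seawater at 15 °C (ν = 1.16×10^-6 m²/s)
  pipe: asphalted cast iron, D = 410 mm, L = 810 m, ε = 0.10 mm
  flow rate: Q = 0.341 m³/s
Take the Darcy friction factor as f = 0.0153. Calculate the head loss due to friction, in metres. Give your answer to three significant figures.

V = 4Q/(πD²) = 4·0.341/(π·0.410²) = 2.583 m/s
h_f = f(L/D)V²/(2g) = 0.01530·(810/0.410)·2.583²/(2·9.81) = 10.28 m

h_f ≈ 10.3 m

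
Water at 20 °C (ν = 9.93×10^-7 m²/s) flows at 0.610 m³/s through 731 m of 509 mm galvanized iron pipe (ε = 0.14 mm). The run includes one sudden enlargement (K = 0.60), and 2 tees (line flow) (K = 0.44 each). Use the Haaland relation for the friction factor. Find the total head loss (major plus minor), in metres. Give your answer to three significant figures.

H_L ≈ 10.6 m

V = 4Q/(πD²) = 2.998 m/s; V²/2g = 0.4580 m
Re = 1.54×10^6, ε/D = 2.75×10^-4 → f = 0.01515 (Haaland)
Major: h_f = f(L/D)·V²/2g = 0.01515·1436·0.4580 = 9.964 m
Minor: ΣK = 1.48; h_m = ΣK·V²/2g = 0.6779 m
Total H_L = 9.964 + 0.6779 = 10.64 m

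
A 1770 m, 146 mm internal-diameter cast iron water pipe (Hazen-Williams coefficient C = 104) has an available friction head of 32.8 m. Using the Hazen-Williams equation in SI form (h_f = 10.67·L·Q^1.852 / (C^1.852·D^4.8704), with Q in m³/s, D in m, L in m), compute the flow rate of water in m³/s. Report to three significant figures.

Rearranging: Q = [h_f·C^1.852·D^4.8704 / (10.67·L)]^(1/1.852)
Q = [32.8·104^1.852·0.146^4.8704 / (10.67·1770)]^0.540 = 0.02133 m³/s

Q ≈ 0.0213 m³/s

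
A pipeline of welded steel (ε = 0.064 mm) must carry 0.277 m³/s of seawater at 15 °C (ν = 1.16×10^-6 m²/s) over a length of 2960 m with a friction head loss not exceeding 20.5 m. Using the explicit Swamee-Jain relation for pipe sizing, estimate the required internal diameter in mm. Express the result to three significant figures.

Swamee-Jain (Type III): D = 0.66·[ε^1.25·(LQ²/(gh_f))^4.75 + ν·Q^9.4·(L/(gh_f))^5.2]^0.04
LQ²/(gh_f) = 1.129; L/(gh_f) = 14.72
Term 1 = ε^1.25·(…)^4.75 = 1.02×10^-5; Term 2 = ν·Q^9.4·(…)^5.2 = 7.88×10^-6
D = 0.66·(1.02×10^-5 + 7.88×10^-6)^0.04 = 0.4264 m = 426 mm
Check: V = 1.94 m/s, Re = 7.13×10^5, f = 0.01455, h_f = 19.4 m ≈ 20.5 m ✓

D ≈ 426 mm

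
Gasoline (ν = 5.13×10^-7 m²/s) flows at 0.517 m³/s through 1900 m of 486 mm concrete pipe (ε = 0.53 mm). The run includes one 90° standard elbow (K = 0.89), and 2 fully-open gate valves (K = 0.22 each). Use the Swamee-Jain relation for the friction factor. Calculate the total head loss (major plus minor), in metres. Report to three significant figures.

V = 4Q/(πD²) = 2.787 m/s; V²/2g = 0.3959 m
Re = 2.64×10^6, ε/D = 0.00109 → f = 0.02021 (Swamee-Jain)
Major: h_f = f(L/D)·V²/2g = 0.02021·3909·0.3959 = 31.29 m
Minor: ΣK = 1.33; h_m = ΣK·V²/2g = 0.5265 m
Total H_L = 31.29 + 0.5265 = 31.81 m

H_L ≈ 31.8 m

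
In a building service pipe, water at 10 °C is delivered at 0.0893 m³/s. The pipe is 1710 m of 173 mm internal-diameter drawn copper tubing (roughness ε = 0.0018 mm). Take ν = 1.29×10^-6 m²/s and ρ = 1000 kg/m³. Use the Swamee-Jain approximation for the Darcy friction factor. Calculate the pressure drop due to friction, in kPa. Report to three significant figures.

Δp ≈ 943 kPa

V = 4Q/(πD²) = 4·0.0893/(π·0.173²) = 3.799 m/s
Re = VD/ν = 3.799·0.173/1.29×10^-6 = 5.09×10^5 → turbulent
ε/D = 0.0018/173 = 1.04×10^-5
Swamee-Jain: f = 0.01322
h_f = f(L/D)V²/(2g) = 0.01322·(1710/0.173)·3.799²/(2·9.81) = 96.09 m
Δp = ρg·h_f = 1000·9.81·96.09 = 942.7 kPa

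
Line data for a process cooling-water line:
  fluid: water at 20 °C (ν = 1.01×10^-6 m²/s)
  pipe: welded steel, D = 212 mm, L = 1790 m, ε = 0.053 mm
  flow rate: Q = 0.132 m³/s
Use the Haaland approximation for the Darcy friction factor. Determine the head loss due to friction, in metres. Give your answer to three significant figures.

h_f ≈ 92.1 m

V = 4Q/(πD²) = 4·0.132/(π·0.212²) = 3.739 m/s
Re = VD/ν = 3.739·0.212/1.01×10^-6 = 7.85×10^5 → turbulent
ε/D = 0.053/212 = 2.50×10^-4
Haaland: f = 0.01530
h_f = f(L/D)V²/(2g) = 0.01530·(1790/0.212)·3.739²/(2·9.81) = 92.09 m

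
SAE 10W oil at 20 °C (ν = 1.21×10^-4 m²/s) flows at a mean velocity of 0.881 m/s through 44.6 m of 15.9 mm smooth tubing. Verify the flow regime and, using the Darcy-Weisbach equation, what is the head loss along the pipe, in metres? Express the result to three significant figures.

Re = VD/ν = 0.881·0.01590/1.21×10^-4 = 116 → laminar (Re < 2300)
f = 64/Re = 0.5528
h_f = f(L/D)V²/(2g) = 0.5528·(44.6/0.01590)·0.881²/(2·9.81) = 61.35 m

h_f ≈ 61.3 m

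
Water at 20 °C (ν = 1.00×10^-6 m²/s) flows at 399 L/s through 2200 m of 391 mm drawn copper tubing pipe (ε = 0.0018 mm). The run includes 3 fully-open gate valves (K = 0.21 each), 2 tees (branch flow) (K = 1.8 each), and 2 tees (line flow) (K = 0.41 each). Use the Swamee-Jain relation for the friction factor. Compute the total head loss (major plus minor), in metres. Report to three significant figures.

H_L ≈ 38.5 m

V = 4Q/(πD²) = 3.323 m/s; V²/2g = 0.5628 m
Re = 1.30×10^6, ε/D = 4.60×10^-6 → f = 0.01125 (Swamee-Jain)
Major: h_f = f(L/D)·V²/2g = 0.01125·5627·0.5628 = 35.62 m
Minor: ΣK = 5.05; h_m = ΣK·V²/2g = 2.842 m
Total H_L = 35.62 + 2.842 = 38.46 m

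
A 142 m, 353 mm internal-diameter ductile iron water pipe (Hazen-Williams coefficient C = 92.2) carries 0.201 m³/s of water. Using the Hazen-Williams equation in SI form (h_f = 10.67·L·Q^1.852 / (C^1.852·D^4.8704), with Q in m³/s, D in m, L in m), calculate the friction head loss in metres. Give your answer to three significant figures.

h_f = 10.67·142·0.201^1.852 / (92.2^1.852·0.353^4.8704) = 2.843 m

h_f ≈ 2.84 m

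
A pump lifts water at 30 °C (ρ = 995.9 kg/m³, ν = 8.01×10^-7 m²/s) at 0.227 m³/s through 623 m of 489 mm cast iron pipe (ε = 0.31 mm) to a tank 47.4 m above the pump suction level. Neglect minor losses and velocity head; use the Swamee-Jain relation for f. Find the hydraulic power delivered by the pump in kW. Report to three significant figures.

V = 4Q/(πD²) = 1.209 m/s; Re = 7.38×10^5; ε/D = 6.34×10^-4; f = 0.01830
h_f = f(L/D)V²/2g = 1.736 m
Total head H = z + h_f = 47.4 + 1.736 = 49.14 m
P_hyd = ρgQH = 995.9·9.81·0.227·49.14 = 109.0 kW

P_hyd ≈ 109 kW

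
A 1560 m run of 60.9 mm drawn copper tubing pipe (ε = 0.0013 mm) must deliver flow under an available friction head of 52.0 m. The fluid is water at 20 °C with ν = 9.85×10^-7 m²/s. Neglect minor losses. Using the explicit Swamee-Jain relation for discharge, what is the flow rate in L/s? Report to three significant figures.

Swamee-Jain (Type II): Q = -0.965·√(gD⁵h_f/L)·ln[ε/(3.7D) + √(3.17ν²L/(gD³h_f))]
√(gD⁵h_f/L) = √(9.81·0.0609⁵·52.0/1560) = 5.234×10^-4
ε/(3.7D) = 5.77×10^-6; √(3.17ν²L/(gD³h_f)) = 2.04×10^-4
Q = -0.965·5.234×10^-4·ln(2.098×10^-4) = 0.004277 m³/s
Check: V = 1.47 m/s, Re = 9.08×10^4, f = 0.01835, h_f = 51.7 m ≈ 52.0 m ✓

Q ≈ 4.28 L/s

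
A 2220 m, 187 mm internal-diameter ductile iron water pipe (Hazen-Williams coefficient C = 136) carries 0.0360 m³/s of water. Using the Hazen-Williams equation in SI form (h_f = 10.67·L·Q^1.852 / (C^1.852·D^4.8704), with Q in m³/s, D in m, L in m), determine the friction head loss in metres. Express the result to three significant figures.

h_f ≈ 19.8 m

h_f = 10.67·2220·0.0360^1.852 / (136^1.852·0.187^4.8704) = 19.77 m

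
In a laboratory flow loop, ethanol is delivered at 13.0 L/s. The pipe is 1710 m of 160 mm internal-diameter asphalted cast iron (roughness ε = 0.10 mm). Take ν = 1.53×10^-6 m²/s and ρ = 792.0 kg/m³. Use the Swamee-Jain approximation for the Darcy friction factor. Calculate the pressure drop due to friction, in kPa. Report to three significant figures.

V = 4Q/(πD²) = 4·0.0130/(π·0.160²) = 0.6466 m/s
Re = VD/ν = 0.6466·0.160/1.53×10^-6 = 6.76×10^4 → turbulent
ε/D = 0.10/160 = 6.25×10^-4
Swamee-Jain: f = 0.02202
h_f = f(L/D)V²/(2g) = 0.02202·(1710/0.160)·0.6466²/(2·9.81) = 5.014 m
Δp = ρg·h_f = 792.0·9.81·5.014 = 38.96 kPa

Δp ≈ 39.0 kPa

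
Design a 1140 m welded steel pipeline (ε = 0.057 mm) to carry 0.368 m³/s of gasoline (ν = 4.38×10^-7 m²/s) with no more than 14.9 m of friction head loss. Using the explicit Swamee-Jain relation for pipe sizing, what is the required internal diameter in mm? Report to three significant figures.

D ≈ 413 mm

Swamee-Jain (Type III): D = 0.66·[ε^1.25·(LQ²/(gh_f))^4.75 + ν·Q^9.4·(L/(gh_f))^5.2]^0.04
LQ²/(gh_f) = 1.056; L/(gh_f) = 7.799
Term 1 = ε^1.25·(…)^4.75 = 6.42×10^-6; Term 2 = ν·Q^9.4·(…)^5.2 = 1.58×10^-6
D = 0.66·(6.42×10^-6 + 1.58×10^-6)^0.04 = 0.4127 m = 413 mm
Check: V = 2.75 m/s, Re = 2.59×10^6, f = 0.01335, h_f = 14.2 m ≈ 14.9 m ✓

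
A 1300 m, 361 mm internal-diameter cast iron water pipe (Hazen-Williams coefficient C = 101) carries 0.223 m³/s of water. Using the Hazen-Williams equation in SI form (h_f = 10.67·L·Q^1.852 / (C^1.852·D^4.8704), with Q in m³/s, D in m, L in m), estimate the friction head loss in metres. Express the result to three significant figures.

h_f ≈ 23.9 m

h_f = 10.67·1300·0.223^1.852 / (101^1.852·0.361^4.8704) = 23.89 m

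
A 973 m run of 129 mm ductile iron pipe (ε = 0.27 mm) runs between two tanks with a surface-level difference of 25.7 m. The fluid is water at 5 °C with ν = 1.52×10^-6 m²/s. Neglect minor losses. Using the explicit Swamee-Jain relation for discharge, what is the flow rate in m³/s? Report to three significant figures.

Swamee-Jain (Type II): Q = -0.965·√(gD⁵h_f/L)·ln[ε/(3.7D) + √(3.17ν²L/(gD³h_f))]
√(gD⁵h_f/L) = √(9.81·0.129⁵·25.7/973) = 0.003042
ε/(3.7D) = 5.66×10^-4; √(3.17ν²L/(gD³h_f)) = 1.15×10^-4
Q = -0.965·0.003042·ln(6.804×10^-4) = 0.02141 m³/s
Check: V = 1.64 m/s, Re = 1.39×10^5, f = 0.02512, h_f = 25.9 m ≈ 25.7 m ✓

Q ≈ 0.0214 m³/s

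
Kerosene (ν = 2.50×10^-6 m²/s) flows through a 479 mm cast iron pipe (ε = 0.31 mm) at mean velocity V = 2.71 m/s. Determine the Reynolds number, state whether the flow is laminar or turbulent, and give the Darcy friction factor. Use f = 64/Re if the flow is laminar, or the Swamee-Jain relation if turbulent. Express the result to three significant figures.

Re = VD/ν = 2.710·0.479/2.50×10^-6 = 5.19×10^5
Re > 4000 → turbulent; ε/D = 6.47×10^-4
Swamee-Jain: f = 0.01861

Re ≈ 5.19×10^5; turbulent; f ≈ 0.0186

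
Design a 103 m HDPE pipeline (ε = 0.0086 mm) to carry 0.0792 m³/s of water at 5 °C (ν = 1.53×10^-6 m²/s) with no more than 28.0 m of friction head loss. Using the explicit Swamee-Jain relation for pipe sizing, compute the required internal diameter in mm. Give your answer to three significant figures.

Swamee-Jain (Type III): D = 0.66·[ε^1.25·(LQ²/(gh_f))^4.75 + ν·Q^9.4·(L/(gh_f))^5.2]^0.04
LQ²/(gh_f) = 0.002352; L/(gh_f) = 0.3750
Term 1 = ε^1.25·(…)^4.75 = 1.52×10^-19; Term 2 = ν·Q^9.4·(…)^5.2 = 4.15×10^-19
D = 0.66·(1.52×10^-19 + 4.15×10^-19)^0.04 = 0.1229 m = 123 mm
Check: V = 6.67 m/s, Re = 5.36×10^5, f = 0.01398, h_f = 26.6 m ≈ 28.0 m ✓

D ≈ 123 mm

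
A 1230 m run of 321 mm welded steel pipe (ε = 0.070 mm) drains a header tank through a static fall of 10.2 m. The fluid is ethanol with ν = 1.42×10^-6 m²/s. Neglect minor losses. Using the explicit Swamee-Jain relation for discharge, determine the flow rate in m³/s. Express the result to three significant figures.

Q ≈ 0.147 m³/s

Swamee-Jain (Type II): Q = -0.965·√(gD⁵h_f/L)·ln[ε/(3.7D) + √(3.17ν²L/(gD³h_f))]
√(gD⁵h_f/L) = √(9.81·0.321⁵·10.2/1230) = 0.01665
ε/(3.7D) = 5.89×10^-5; √(3.17ν²L/(gD³h_f)) = 4.87×10^-5
Q = -0.965·0.01665·ln(1.077×10^-4) = 0.1468 m³/s
Check: V = 1.81 m/s, Re = 4.10×10^5, f = 0.01595, h_f = 10.3 m ≈ 10.2 m ✓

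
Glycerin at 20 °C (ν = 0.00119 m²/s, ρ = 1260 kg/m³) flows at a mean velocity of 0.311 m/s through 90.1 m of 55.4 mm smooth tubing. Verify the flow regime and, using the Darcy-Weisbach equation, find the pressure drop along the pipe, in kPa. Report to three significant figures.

Re = VD/ν = 0.311·0.05540/0.00119 = 14.5 → laminar (Re < 2300)
f = 64/Re = 4.420
h_f = f(L/D)V²/(2g) = 4.420·(90.1/0.05540)·0.311²/(2·9.81) = 35.44 m
Δp = ρg·h_f = 1260·9.81·35.44 = 438.1 kPa

Δp ≈ 438 kPa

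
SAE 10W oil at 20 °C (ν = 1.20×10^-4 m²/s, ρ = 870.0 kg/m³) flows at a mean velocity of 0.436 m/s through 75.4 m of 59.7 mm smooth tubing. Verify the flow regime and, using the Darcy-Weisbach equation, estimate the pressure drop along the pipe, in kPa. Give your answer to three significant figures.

Re = VD/ν = 0.436·0.05970/1.20×10^-4 = 217 → laminar (Re < 2300)
f = 64/Re = 0.2951
h_f = f(L/D)V²/(2g) = 0.2951·(75.4/0.05970)·0.436²/(2·9.81) = 3.611 m
Δp = ρg·h_f = 870.0·9.81·3.611 = 30.81 kPa

Δp ≈ 30.8 kPa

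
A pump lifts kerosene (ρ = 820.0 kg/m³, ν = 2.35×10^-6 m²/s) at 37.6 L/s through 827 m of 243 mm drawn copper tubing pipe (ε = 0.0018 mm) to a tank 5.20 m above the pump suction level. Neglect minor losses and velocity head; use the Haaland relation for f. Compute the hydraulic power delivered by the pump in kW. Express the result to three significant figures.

V = 4Q/(πD²) = 0.8107 m/s; Re = 8.38×10^4; ε/D = 7.41×10^-6; f = 0.01852
h_f = f(L/D)V²/2g = 2.112 m
Total head H = z + h_f = 5.20 + 2.112 = 7.312 m
P_hyd = ρgQH = 820.0·9.81·0.0376·7.312 = 2.212 kW

P_hyd ≈ 2.21 kW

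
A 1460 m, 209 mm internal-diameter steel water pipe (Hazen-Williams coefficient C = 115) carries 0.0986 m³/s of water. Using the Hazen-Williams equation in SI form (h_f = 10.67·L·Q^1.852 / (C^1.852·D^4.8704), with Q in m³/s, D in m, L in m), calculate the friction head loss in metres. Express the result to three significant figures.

h_f = 10.67·1460·0.0986^1.852 / (115^1.852·0.209^4.8704) = 66.67 m

h_f ≈ 66.7 m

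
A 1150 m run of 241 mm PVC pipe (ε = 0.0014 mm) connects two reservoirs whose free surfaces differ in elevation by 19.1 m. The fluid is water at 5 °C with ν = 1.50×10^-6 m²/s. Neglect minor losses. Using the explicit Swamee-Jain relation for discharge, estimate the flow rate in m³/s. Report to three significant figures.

Q ≈ 0.108 m³/s

Swamee-Jain (Type II): Q = -0.965·√(gD⁵h_f/L)·ln[ε/(3.7D) + √(3.17ν²L/(gD³h_f))]
√(gD⁵h_f/L) = √(9.81·0.241⁵·19.1/1150) = 0.01151
ε/(3.7D) = 1.57×10^-6; √(3.17ν²L/(gD³h_f)) = 5.59×10^-5
Q = -0.965·0.01151·ln(5.749×10^-5) = 0.1084 m³/s
Check: V = 2.38 m/s, Re = 3.82×10^5, f = 0.01382, h_f = 19.0 m ≈ 19.1 m ✓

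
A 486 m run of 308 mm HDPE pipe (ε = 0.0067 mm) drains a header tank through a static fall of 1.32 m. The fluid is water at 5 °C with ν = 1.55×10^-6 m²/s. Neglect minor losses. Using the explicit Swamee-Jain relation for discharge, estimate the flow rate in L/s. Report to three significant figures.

Swamee-Jain (Type II): Q = -0.965·√(gD⁵h_f/L)·ln[ε/(3.7D) + √(3.17ν²L/(gD³h_f))]
√(gD⁵h_f/L) = √(9.81·0.308⁵·1.32/486) = 0.008594
ε/(3.7D) = 5.88×10^-6; √(3.17ν²L/(gD³h_f)) = 9.89×10^-5
Q = -0.965·0.008594·ln(1.048×10^-4) = 0.07599 m³/s
Check: V = 1.02 m/s, Re = 2.03×10^5, f = 0.01569, h_f = 1.31 m ≈ 1.32 m ✓

Q ≈ 76.0 L/s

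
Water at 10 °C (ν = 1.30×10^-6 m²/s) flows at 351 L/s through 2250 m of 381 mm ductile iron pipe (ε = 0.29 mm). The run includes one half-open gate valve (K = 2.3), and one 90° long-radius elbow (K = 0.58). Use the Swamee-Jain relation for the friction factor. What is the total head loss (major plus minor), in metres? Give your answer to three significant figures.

H_L ≈ 55.3 m

V = 4Q/(πD²) = 3.079 m/s; V²/2g = 0.4831 m
Re = 9.02×10^5, ε/D = 7.61×10^-4 → f = 0.01890 (Swamee-Jain)
Major: h_f = f(L/D)·V²/2g = 0.01890·5906·0.4831 = 53.93 m
Minor: ΣK = 2.88; h_m = ΣK·V²/2g = 1.391 m
Total H_L = 53.93 + 1.391 = 55.32 m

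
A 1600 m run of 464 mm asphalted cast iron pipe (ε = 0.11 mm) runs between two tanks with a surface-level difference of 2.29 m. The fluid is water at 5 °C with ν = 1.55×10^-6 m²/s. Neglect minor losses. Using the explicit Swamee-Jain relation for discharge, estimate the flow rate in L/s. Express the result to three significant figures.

Swamee-Jain (Type II): Q = -0.965·√(gD⁵h_f/L)·ln[ε/(3.7D) + √(3.17ν²L/(gD³h_f))]
√(gD⁵h_f/L) = √(9.81·0.464⁵·2.29/1600) = 0.01738
ε/(3.7D) = 6.41×10^-5; √(3.17ν²L/(gD³h_f)) = 7.37×10^-5
Q = -0.965·0.01738·ln(1.378×10^-4) = 0.1491 m³/s
Check: V = 0.882 m/s, Re = 2.64×10^5, f = 0.01683, h_f = 2.30 m ≈ 2.29 m ✓

Q ≈ 149 L/s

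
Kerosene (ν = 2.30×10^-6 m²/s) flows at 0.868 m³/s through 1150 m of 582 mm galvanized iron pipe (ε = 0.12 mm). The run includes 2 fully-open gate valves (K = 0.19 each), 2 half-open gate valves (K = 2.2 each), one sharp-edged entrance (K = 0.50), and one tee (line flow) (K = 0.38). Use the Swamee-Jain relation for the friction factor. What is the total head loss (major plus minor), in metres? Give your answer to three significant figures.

V = 4Q/(πD²) = 3.263 m/s; V²/2g = 0.5426 m
Re = 8.26×10^5, ε/D = 2.06×10^-4 → f = 0.01501 (Swamee-Jain)
Major: h_f = f(L/D)·V²/2g = 0.01501·1976·0.5426 = 16.09 m
Minor: ΣK = 5.66; h_m = ΣK·V²/2g = 3.071 m
Total H_L = 16.09 + 3.071 = 19.16 m

H_L ≈ 19.2 m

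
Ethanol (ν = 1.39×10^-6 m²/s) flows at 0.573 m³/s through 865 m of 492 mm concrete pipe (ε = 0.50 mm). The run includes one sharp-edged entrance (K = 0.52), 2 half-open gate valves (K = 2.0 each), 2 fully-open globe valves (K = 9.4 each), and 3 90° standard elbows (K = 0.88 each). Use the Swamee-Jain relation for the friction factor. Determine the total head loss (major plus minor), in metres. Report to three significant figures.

V = 4Q/(πD²) = 3.014 m/s; V²/2g = 0.4630 m
Re = 1.07×10^6, ε/D = 0.00102 → f = 0.02008 (Swamee-Jain)
Major: h_f = f(L/D)·V²/2g = 0.02008·1758·0.4630 = 16.35 m
Minor: ΣK = 26.0; h_m = ΣK·V²/2g = 12.02 m
Total H_L = 16.35 + 12.02 = 28.37 m

H_L ≈ 28.4 m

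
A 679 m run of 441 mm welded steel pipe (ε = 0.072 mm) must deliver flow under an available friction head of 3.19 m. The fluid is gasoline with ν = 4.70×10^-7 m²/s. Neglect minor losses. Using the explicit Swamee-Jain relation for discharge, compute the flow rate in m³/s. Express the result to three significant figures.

Swamee-Jain (Type II): Q = -0.965·√(gD⁵h_f/L)·ln[ε/(3.7D) + √(3.17ν²L/(gD³h_f))]
√(gD⁵h_f/L) = √(9.81·0.441⁵·3.19/679) = 0.02773
ε/(3.7D) = 4.41×10^-5; √(3.17ν²L/(gD³h_f)) = 1.33×10^-5
Q = -0.965·0.02773·ln(5.744×10^-5) = 0.2613 m³/s
Check: V = 1.71 m/s, Re = 1.60×10^6, f = 0.01398, h_f = 3.21 m ≈ 3.19 m ✓

Q ≈ 0.261 m³/s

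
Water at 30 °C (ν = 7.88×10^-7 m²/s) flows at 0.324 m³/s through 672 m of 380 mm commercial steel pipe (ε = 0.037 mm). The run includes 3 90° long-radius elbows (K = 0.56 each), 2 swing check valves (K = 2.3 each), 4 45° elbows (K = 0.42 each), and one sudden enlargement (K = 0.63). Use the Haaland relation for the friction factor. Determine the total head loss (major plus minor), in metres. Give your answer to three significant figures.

V = 4Q/(πD²) = 2.857 m/s; V²/2g = 0.4160 m
Re = 1.38×10^6, ε/D = 9.74×10^-5 → f = 0.01297 (Haaland)
Major: h_f = f(L/D)·V²/2g = 0.01297·1768·0.4160 = 9.544 m
Minor: ΣK = 8.59; h_m = ΣK·V²/2g = 3.573 m
Total H_L = 9.544 + 3.573 = 13.12 m

H_L ≈ 13.1 m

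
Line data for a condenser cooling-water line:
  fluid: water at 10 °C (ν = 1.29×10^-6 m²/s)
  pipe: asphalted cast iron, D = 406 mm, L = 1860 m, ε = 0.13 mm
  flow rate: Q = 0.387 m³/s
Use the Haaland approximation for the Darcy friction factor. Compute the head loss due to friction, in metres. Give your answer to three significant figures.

h_f ≈ 33.0 m

V = 4Q/(πD²) = 4·0.387/(π·0.406²) = 2.989 m/s
Re = VD/ν = 2.989·0.406/1.29×10^-6 = 9.41×10^5 → turbulent
ε/D = 0.13/406 = 3.20×10^-4
Haaland: f = 0.01582
h_f = f(L/D)V²/(2g) = 0.01582·(1860/0.406)·2.989²/(2·9.81) = 33.00 m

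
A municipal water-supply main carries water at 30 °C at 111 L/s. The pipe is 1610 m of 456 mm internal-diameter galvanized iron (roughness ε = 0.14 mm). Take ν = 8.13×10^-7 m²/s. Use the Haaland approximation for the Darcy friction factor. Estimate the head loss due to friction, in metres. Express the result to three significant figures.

V = 4Q/(πD²) = 4·0.111/(π·0.456²) = 0.6797 m/s
Re = VD/ν = 0.6797·0.456/8.13×10^-7 = 3.81×10^5 → turbulent
ε/D = 0.14/456 = 3.07×10^-4
Haaland: f = 0.01652
h_f = f(L/D)V²/(2g) = 0.01652·(1610/0.456)·0.6797²/(2·9.81) = 1.373 m

h_f ≈ 1.37 m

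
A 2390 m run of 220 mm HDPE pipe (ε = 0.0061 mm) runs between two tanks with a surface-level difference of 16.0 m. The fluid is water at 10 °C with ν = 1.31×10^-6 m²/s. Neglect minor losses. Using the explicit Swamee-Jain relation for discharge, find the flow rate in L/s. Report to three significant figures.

Q ≈ 52.0 L/s

Swamee-Jain (Type II): Q = -0.965·√(gD⁵h_f/L)·ln[ε/(3.7D) + √(3.17ν²L/(gD³h_f))]
√(gD⁵h_f/L) = √(9.81·0.220⁵·16.0/2390) = 0.005818
ε/(3.7D) = 7.49×10^-6; √(3.17ν²L/(gD³h_f)) = 8.82×10^-5
Q = -0.965·0.005818·ln(9.569×10^-5) = 0.05195 m³/s
Check: V = 1.37 m/s, Re = 2.30×10^5, f = 0.01540, h_f = 15.9 m ≈ 16.0 m ✓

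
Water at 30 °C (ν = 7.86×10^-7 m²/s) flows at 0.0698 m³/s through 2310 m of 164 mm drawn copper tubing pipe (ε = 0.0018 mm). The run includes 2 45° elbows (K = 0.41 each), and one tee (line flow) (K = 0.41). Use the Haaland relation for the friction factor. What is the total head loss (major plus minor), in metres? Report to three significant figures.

H_L ≈ 98.7 m

V = 4Q/(πD²) = 3.304 m/s; V²/2g = 0.5565 m
Re = 6.89×10^5, ε/D = 1.10×10^-5 → f = 0.01250 (Haaland)
Major: h_f = f(L/D)·V²/2g = 0.01250·14085·0.5565 = 97.98 m
Minor: ΣK = 1.23; h_m = ΣK·V²/2g = 0.6845 m
Total H_L = 97.98 + 0.6845 = 98.66 m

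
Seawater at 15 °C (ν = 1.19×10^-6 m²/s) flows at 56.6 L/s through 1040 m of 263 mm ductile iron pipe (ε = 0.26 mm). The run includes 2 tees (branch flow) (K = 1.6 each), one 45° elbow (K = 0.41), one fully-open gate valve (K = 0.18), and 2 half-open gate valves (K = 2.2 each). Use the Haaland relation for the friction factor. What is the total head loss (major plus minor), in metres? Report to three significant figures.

H_L ≈ 4.99 m

V = 4Q/(πD²) = 1.042 m/s; V²/2g = 0.05533 m
Re = 2.30×10^5, ε/D = 9.89×10^-4 → f = 0.02072 (Haaland)
Major: h_f = f(L/D)·V²/2g = 0.02072·3954·0.05533 = 4.532 m
Minor: ΣK = 8.19; h_m = ΣK·V²/2g = 0.4531 m
Total H_L = 4.532 + 0.4531 = 4.985 m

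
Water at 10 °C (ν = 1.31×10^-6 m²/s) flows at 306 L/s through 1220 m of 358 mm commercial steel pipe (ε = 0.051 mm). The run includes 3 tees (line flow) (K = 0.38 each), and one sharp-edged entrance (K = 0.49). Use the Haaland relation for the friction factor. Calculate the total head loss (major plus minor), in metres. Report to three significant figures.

V = 4Q/(πD²) = 3.040 m/s; V²/2g = 0.4710 m
Re = 8.31×10^5, ε/D = 1.42×10^-4 → f = 0.01409 (Haaland)
Major: h_f = f(L/D)·V²/2g = 0.01409·3408·0.4710 = 22.62 m
Minor: ΣK = 1.63; h_m = ΣK·V²/2g = 0.7677 m
Total H_L = 22.62 + 0.7677 = 23.39 m

H_L ≈ 23.4 m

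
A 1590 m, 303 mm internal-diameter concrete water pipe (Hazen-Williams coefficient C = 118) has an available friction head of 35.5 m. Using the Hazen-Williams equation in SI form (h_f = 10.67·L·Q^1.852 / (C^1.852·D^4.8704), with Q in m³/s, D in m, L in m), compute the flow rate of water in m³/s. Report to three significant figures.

Rearranging: Q = [h_f·C^1.852·D^4.8704 / (10.67·L)]^(1/1.852)
Q = [35.5·118^1.852·0.303^4.8704 / (10.67·1590)]^0.540 = 0.1826 m³/s

Q ≈ 0.183 m³/s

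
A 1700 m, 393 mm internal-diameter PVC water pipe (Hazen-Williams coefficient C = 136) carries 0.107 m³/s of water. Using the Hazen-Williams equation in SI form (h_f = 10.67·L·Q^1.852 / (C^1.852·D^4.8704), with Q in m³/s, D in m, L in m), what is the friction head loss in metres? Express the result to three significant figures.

h_f ≈ 3.06 m

h_f = 10.67·1700·0.107^1.852 / (136^1.852·0.393^4.8704) = 3.056 m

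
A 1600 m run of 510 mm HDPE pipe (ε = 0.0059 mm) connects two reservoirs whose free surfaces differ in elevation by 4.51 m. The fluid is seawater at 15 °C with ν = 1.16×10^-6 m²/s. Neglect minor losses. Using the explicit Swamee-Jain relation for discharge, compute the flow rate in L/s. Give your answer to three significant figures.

Swamee-Jain (Type II): Q = -0.965·√(gD⁵h_f/L)·ln[ε/(3.7D) + √(3.17ν²L/(gD³h_f))]
√(gD⁵h_f/L) = √(9.81·0.510⁵·4.51/1600) = 0.03089
ε/(3.7D) = 3.13×10^-6; √(3.17ν²L/(gD³h_f)) = 3.41×10^-5
Q = -0.965·0.03089·ln(3.723×10^-5) = 0.3040 m³/s
Check: V = 1.49 m/s, Re = 6.54×10^5, f = 0.01270, h_f = 4.50 m ≈ 4.51 m ✓

Q ≈ 304 L/s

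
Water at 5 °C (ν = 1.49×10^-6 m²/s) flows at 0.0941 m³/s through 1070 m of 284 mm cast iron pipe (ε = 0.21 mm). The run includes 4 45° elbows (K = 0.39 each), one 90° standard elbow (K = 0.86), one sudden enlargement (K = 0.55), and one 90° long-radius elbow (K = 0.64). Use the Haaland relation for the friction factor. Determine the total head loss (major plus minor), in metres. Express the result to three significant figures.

V = 4Q/(πD²) = 1.485 m/s; V²/2g = 0.1125 m
Re = 2.83×10^5, ε/D = 7.39×10^-4 → f = 0.01940 (Haaland)
Major: h_f = f(L/D)·V²/2g = 0.01940·3768·0.1125 = 8.221 m
Minor: ΣK = 3.61; h_m = ΣK·V²/2g = 0.4060 m
Total H_L = 8.221 + 0.4060 = 8.627 m

H_L ≈ 8.63 m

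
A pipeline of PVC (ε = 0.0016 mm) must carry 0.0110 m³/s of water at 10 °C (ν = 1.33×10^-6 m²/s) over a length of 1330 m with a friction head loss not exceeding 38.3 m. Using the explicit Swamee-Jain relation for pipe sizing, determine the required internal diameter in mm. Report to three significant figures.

D ≈ 91.7 mm

Swamee-Jain (Type III): D = 0.66·[ε^1.25·(LQ²/(gh_f))^4.75 + ν·Q^9.4·(L/(gh_f))^5.2]^0.04
LQ²/(gh_f) = 4.283×10^-4; L/(gh_f) = 3.540
Term 1 = ε^1.25·(…)^4.75 = 5.70×10^-24; Term 2 = ν·Q^9.4·(…)^5.2 = 3.70×10^-22
D = 0.66·(5.70×10^-24 + 3.70×10^-22)^0.04 = 0.09173 m = 91.7 mm
Check: V = 1.66 m/s, Re = 1.15×10^5, f = 0.01747, h_f = 35.8 m ≈ 38.3 m ✓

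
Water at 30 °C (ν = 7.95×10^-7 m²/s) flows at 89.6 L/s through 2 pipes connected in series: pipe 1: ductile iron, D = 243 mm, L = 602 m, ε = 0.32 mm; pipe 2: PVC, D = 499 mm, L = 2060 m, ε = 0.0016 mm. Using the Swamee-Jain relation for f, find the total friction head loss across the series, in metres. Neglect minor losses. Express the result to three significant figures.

Pipe 1: V = 1.932 m/s, Re = 5.91×10^5, ε/D = 0.00132, f = 0.02155, h_1 = f(L/D)V²/2g = 10.16 m
Pipe 2: V = 0.4582 m/s, Re = 2.88×10^5, ε/D = 3.21×10^-6, f = 0.01453, h_2 = f(L/D)V²/2g = 0.6416 m
Series → Q common, losses add: H = Σh = 10.80 m

H ≈ 10.8 m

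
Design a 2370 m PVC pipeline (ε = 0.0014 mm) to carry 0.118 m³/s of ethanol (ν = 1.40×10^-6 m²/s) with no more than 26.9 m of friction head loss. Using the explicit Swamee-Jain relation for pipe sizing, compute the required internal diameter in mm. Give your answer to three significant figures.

Swamee-Jain (Type III): D = 0.66·[ε^1.25·(LQ²/(gh_f))^4.75 + ν·Q^9.4·(L/(gh_f))^5.2]^0.04
LQ²/(gh_f) = 0.1251; L/(gh_f) = 8.981
Term 1 = ε^1.25·(…)^4.75 = 2.48×10^-12; Term 2 = ν·Q^9.4·(…)^5.2 = 2.39×10^-10
D = 0.66·(2.48×10^-12 + 2.39×10^-10)^0.04 = 0.2722 m = 272 mm
Check: V = 2.03 m/s, Re = 3.94×10^5, f = 0.01374, h_f = 25.1 m ≈ 26.9 m ✓

D ≈ 272 mm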